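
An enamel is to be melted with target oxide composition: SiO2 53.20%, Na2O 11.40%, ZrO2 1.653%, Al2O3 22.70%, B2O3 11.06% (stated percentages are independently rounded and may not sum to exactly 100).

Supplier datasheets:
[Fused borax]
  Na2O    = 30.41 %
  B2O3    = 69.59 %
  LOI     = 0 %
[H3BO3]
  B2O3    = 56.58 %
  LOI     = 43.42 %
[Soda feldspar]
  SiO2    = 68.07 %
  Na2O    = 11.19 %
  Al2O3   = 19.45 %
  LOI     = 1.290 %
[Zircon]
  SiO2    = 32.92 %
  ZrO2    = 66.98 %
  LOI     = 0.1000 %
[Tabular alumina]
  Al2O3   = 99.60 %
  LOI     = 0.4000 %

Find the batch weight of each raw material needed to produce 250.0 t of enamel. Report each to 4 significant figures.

Working values are printed rounded to four significant figures — exact precision is carried from first step to last. Every reported number is rounded exactly once; derived quantities (five oxide percentages, totals, glass mass, ignition loss, the yield) are re-derived in full float precision from the batch weights for 250.0 t of glass, as quoted within the question or the answer.
Target oxide masses per 250.0 t enamel:
  SiO2: 53.20% × 250.0 = 133.0 t
  Na2O: 11.40% × 250.0 = 28.50 t
  ZrO2: 1.653% × 250.0 = 4.132 t
  Al2O3: 22.70% × 250.0 = 56.75 t
  B2O3: 11.06% × 250.0 = 27.65 t
Balance tally, oxide-wise, from the weights as reported, per the basis as stated (sums match the target masses net of answer rounding effects):
  SiO2: 192.4·0.6807 + 6.170·0.3292 = 133.0 t (target 133.0 t)
  Na2O: 22.92·0.3041 + 192.4·0.1119 = 28.50 t (target 28.50 t)
  ZrO2: 6.170·0.6698 = 4.133 t (target 4.132 t)
  Al2O3: 192.4·0.1945 + 19.41·0.9960 = 56.75 t (target 56.75 t)
  B2O3: 22.92·0.6959 + 20.68·0.5658 = 27.65 t (target 27.65 t)
Mass balance on the glass: batch Σ − ignition loss = 250.0 t (summing oxide targets gives 250.0 t; versus the stated basis of 250.0 t — differing by rounding only).
Total batch = Σ batch = 261.6 t; ignition loss, Σ(batch × LOI) = 11.55 t; as yield: glass ÷ batch → 95.59%.

Batch per 250.0 t enamel:
  Fused borax: 22.92 t
  H3BO3: 20.68 t
  Soda feldspar: 192.4 t
  Zircon: 6.170 t
  Tabular alumina: 19.41 t
Total batch = 261.6 t; LOI loss = 11.55 t; yield = 95.59%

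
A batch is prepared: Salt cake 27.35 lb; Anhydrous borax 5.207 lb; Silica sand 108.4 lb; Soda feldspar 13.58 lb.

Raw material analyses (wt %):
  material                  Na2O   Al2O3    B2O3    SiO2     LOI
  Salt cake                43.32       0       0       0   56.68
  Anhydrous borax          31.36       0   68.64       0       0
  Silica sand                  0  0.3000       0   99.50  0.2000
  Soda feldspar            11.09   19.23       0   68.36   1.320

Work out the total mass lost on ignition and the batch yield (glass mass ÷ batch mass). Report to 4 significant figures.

Each numeric step keeps full float precision in every operation — intermediates appear (rounded to four significant figures) alongside each step. Every reported value includes exactly one rounding; the derived quantities, including LOI, totals, yield, four oxide percentages, glass mass, are re-derived from the batch weights for 138.6 lb of glass at exact precision, as they appear in the question or the answer.
Material-by-material LOI:
  Salt cake: 27.35 × 0.5668 = 15.50 lb
  Anhydrous borax: 5.207 × 0 = 0 lb
  Silica sand: 108.4 × 0.002000 = 0.2168 lb
  Soda feldspar: 13.58 × 0.01320 = 0.1793 lb
Total LOI = 15.90 lb
Glass = batch − LOI = 154.5 − 15.90 = 138.6 lb

LOI loss = 15.90 lb; glass = 138.6 lb; yield = 89.71%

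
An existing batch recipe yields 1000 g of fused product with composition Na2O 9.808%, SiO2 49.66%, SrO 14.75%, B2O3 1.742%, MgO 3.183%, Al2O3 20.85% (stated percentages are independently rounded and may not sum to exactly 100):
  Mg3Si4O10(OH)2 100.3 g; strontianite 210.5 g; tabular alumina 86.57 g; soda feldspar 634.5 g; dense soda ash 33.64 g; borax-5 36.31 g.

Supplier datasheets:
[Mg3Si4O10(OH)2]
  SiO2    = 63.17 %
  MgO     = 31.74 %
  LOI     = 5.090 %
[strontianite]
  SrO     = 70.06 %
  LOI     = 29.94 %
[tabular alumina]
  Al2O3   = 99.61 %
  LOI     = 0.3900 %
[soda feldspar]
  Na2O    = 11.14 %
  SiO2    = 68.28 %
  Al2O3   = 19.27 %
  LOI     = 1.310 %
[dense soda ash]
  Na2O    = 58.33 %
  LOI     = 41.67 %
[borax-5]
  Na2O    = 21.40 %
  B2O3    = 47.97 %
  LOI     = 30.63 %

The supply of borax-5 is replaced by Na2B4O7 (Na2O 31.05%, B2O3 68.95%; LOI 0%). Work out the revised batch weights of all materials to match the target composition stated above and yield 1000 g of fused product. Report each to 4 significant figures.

Revised batch per 1000 g fused product:
  Mg3Si4O10(OH)2: 100.3 g
  strontianite: 210.5 g
  tabular alumina: 86.57 g
  soda feldspar: 634.5 g
  dense soda ash: 33.52 g
  Na2B4O7: 25.26 g
Total batch = 1091 g; LOI loss = 90.75 g

Intermediates are shown, with 4-significant-digit rounding, alongside each step; the working math holds full precision from first step to last. A single rounding produces each reported number. The derived quantities (ignition loss, the six compositions, totals, the yield, glass mass) are computed from the weighed amounts per 1000 g of glass in full precision, exactly as printed in question or answer.
Oxide-by-oxide targets in 1000 g fused product:
  Na2O: 9.808% × 1000 = 98.08 g
  SiO2: 49.66% × 1000 = 496.6 g
  SrO: 14.75% × 1000 = 147.5 g
  B2O3: 1.742% × 1000 = 17.42 g
  MgO: 3.183% × 1000 = 31.83 g
  Al2O3: 20.85% × 1000 = 208.5 g
Oxide-by-oxide audit per the reported batch figures, against the basis in use (target by target, the sums agree given rounding of the digits):
  Na2O: 634.5·0.1114 + 33.52·0.5833 + 25.26·0.3105 = 98.08 g (target 98.08 g)
  SiO2: 100.3·0.6317 + 634.5·0.6828 = 496.6 g (target 496.6 g)
  SrO: 210.5·0.7006 = 147.5 g (target 147.5 g)
  B2O3: 25.26·0.6895 = 17.42 g (target 17.42 g)
  MgO: 100.3·0.3174 = 31.84 g (target 31.83 g)
  Al2O3: 86.57·0.9961 + 634.5·0.1927 = 208.5 g (target 208.5 g)
Glass-mass closure: whole batch net of LOI = 999.9 g (summing oxide targets gives 999.9 g; the stated basis being 1000 g — gaps are rounding artifacts).
Summing the batch: Σ batch = 1091 g; loss to ignition Σ batch·LOI = 90.75 g; the yield ratio, glass ÷ batch: 91.68%.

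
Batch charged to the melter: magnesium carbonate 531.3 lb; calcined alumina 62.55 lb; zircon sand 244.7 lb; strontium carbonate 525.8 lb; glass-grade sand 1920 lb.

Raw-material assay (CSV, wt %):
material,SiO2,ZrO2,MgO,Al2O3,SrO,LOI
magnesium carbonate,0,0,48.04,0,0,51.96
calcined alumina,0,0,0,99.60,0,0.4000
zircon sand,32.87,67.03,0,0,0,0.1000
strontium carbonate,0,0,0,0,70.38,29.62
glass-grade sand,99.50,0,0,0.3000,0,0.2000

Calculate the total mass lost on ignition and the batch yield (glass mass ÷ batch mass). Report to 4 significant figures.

LOI loss = 436.1 lb; glass = 2848 lb; yield = 86.72%

Each numeric step runs at exact precision through every step; intermediates are printed, rounded to 4 significant figures, alongside each step. Exactly one rounding is applied to every reported figure; derived quantities (yield, the totals, ignition loss, the five compositions, glass mass) are recomputed using the weight values for 2848 lb of glass in full precision as given in question or answer.
Per-material ignition loss:
  magnesium carbonate: 531.3 × 0.5196 = 276.1 lb
  calcined alumina: 62.55 × 0.004000 = 0.2502 lb
  zircon sand: 244.7 × 0.001000 = 0.2447 lb
  strontium carbonate: 525.8 × 0.2962 = 155.7 lb
  glass-grade sand: 1920 × 0.002000 = 3.840 lb
Total LOI = 436.1 lb
Glass = batch − LOI = 3284 − 436.1 = 2848 lb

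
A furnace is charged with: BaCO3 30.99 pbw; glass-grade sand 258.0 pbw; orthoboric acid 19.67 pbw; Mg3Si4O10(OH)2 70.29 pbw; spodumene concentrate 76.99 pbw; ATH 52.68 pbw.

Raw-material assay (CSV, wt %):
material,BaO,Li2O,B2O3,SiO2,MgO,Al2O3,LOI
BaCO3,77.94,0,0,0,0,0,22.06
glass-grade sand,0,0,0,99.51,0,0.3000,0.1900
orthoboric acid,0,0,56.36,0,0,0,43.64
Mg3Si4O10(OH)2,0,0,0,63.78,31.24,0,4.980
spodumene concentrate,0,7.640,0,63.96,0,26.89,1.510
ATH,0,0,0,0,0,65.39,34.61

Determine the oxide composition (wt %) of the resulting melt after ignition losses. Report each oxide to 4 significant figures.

The whole derivation keeps full precision in every operation — rounding to four significant digits governs every working value as displayed; every reported number receives exactly one rounding. Derived quantities (totals, the six compositions, the yield, net glass mass, LOI) are re-derived from the weighed amounts per 469.8 pbw of glass in full precision precisely as stated by either problem or answer.
Delivered oxide masses:
  BaO: 30.99·0.7794 = 24.15 pbw
  Li2O: 76.99·0.07640 = 5.882 pbw
  B2O3: 19.67·0.5636 = 11.09 pbw
  SiO2: 258.0·0.9951 + 70.29·0.6378 + 76.99·0.6396 = 350.8 pbw
  MgO: 70.29·0.3124 = 21.96 pbw
  Al2O3: 258.0·0.003000 + 76.99·0.2689 + 52.68·0.6539 = 55.92 pbw
LOI: 30.99·0.2206 + 258.0·0.001900 + 19.67·0.4364 + 70.29·0.04980 + 76.99·0.01510 + 52.68·0.3461 = 38.81 pbw
Net of LOI, the glass mass = 508.6 − 38.81 = 469.8 pbw (matching Σ of the oxides)
each oxide over glass, ×100, is wt %

Glass mass = 469.8 pbw (batch 508.6 − LOI 38.81).
Composition: BaO 5.141%, Li2O 1.252%, B2O3 2.360%, SiO2 74.67%, MgO 4.674%, Al2O3 11.90%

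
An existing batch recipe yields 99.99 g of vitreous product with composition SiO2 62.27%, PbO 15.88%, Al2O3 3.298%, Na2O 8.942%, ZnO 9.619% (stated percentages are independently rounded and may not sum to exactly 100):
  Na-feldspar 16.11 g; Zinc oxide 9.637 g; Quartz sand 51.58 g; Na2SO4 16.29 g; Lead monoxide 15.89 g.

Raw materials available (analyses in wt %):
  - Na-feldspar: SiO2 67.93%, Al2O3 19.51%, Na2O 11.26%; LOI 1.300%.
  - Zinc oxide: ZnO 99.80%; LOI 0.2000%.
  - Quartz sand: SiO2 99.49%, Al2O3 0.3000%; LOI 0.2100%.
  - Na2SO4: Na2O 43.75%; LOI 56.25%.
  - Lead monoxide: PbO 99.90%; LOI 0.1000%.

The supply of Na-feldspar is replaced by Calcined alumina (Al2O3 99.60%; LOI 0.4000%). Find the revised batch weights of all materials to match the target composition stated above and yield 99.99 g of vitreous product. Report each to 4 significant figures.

Revised batch per 99.99 g vitreous product:
  Calcined alumina: 3.122 g
  Zinc oxide: 9.637 g
  Quartz sand: 62.58 g
  Na2SO4: 20.44 g
  Lead monoxide: 15.89 g
Total batch = 111.7 g; LOI loss = 11.68 g

Every computation maintains full float precision from start to finish; working values appear, rounded to 4 significant figures, in the working; each reported figure includes exactly one rounding — all derived quantities, which include LOI, glass mass, the yield, the totals, five oxide percentages, are re-derived at exact precision, as given in the problem or answer text, using the weight values per 99.99 g of glass.
The oxide mass targets at 99.99 g vitreous product:
  SiO2: 62.27% × 99.99 = 62.26 g
  PbO: 15.88% × 99.99 = 15.88 g
  Al2O3: 3.298% × 99.99 = 3.298 g
  Na2O: 8.942% × 99.99 = 8.941 g
  ZnO: 9.619% × 99.99 = 9.618 g
A balance pass over the oxides, on the weights just shown, against the basis in use (target by target, the sums agree up to rounding of the answer):
  SiO2: 62.58·0.9949 = 62.26 g (target 62.26 g)
  PbO: 15.89·0.9990 = 15.87 g (target 15.88 g)
  Al2O3: 3.122·0.9960 + 62.58·0.003000 = 3.297 g (target 3.298 g)
  Na2O: 20.44·0.4375 = 8.943 g (target 8.941 g)
  ZnO: 9.637·0.9980 = 9.618 g (target 9.618 g)
Auditing the glass mass value: total charge less LOI = 99.99 g (oxide target masses add up to 100.0 g; with the basis standing at 99.99 g — differing by rounding only).
Whole-batch sum: Σ batch = 111.7 g; ignition loss, Σ(batch × LOI) = 11.68 g; as yield: glass ÷ batch → 89.54%.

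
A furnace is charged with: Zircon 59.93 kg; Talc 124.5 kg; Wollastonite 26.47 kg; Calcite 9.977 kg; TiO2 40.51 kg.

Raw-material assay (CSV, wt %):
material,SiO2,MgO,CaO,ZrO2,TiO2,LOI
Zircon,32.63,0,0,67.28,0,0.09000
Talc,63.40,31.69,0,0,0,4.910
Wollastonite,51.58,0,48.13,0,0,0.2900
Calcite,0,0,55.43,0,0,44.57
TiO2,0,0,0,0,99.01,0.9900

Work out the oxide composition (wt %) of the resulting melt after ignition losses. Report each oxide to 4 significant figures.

Glass mass = 250.3 kg (batch 261.4 − LOI 11.09).
Composition: SiO2 44.80%, MgO 15.76%, CaO 7.299%, ZrO2 16.11%, TiO2 16.02%

All arithmetic maintains full float precision at every stage; rounding to 4 significant digits governs every mid-chain value as displayed; each reported figure takes a single rounding — all derived quantities are rebuilt at full float precision (the yield, the five compositions, LOI, glass mass, totals) from the weighed amounts on 250.3 kg of glass as quoted within either problem or answer.
Oxide masses out of the charge:
  SiO2: 59.93·0.3263 + 124.5·0.6340 + 26.47·0.5158 = 112.1 kg
  MgO: 124.5·0.3169 = 39.45 kg
  CaO: 26.47·0.4813 + 9.977·0.5543 = 18.27 kg
  ZrO2: 59.93·0.6728 = 40.32 kg
  TiO2: 40.51·0.9901 = 40.11 kg
LOI: 59.93·9.000e-04 + 124.5·0.04910 + 26.47·0.002900 + 9.977·0.4457 + 40.51·0.009900 = 11.09 kg
Glass mass = batch − LOI = 261.4 − 11.09 = 250.3 kg (matching Σ of the oxides)
each wt % is 100 × oxide ÷ glass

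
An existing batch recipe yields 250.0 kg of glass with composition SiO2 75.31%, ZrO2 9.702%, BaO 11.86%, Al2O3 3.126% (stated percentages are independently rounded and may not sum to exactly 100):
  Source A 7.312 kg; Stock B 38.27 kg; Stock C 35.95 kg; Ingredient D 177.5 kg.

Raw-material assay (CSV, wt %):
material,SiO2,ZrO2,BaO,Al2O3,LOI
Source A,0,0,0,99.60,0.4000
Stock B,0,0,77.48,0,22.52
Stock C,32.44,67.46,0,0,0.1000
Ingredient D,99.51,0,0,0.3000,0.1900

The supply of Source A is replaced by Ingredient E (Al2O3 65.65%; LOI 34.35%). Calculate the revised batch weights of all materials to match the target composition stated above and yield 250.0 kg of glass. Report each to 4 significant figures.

Revised batch per 250.0 kg glass:
  Ingredient E: 11.09 kg
  Stock B: 38.27 kg
  Stock C: 35.95 kg
  Ingredient D: 177.5 kg
Total batch = 262.8 kg; LOI loss = 12.80 kg

The whole derivation holds exact precision in all steps. Intermediates appear, with 4-significant-digit rounding, when written out. Exactly one rounding goes into each reported number; derived quantities, which include yield, glass mass, the four compositions, the totals, ignition loss, are computed at full precision, exactly as printed in either problem or answer, from the weighed amounts per 250.0 kg of glass.
Per-oxide target masses for 250.0 kg glass:
  SiO2: 75.31% × 250.0 = 188.3 kg
  ZrO2: 9.702% × 250.0 = 24.26 kg
  BaO: 11.86% × 250.0 = 29.65 kg
  Al2O3: 3.126% × 250.0 = 7.815 kg
Per-oxide balance check working from each reported weight, at the basis given (target by target, the sums agree given rounding of the digits):
  SiO2: 35.95·0.3244 + 177.5·0.9951 = 188.3 kg (target 188.3 kg)
  ZrO2: 35.95·0.6746 = 24.25 kg (target 24.26 kg)
  BaO: 38.27·0.7748 = 29.65 kg (target 29.65 kg)
  Al2O3: 11.09·0.6565 + 177.5·0.003000 = 7.813 kg (target 7.815 kg)
Glass mass check: batch total minus LOI = 250.0 kg (the targets, summed, come to 250.0 kg; stated basis 250.0 kg — deltas are rounding alone).
Total batch = Σ batch = 262.8 kg; LOI removed, Σ of batch·LOI: 12.80 kg; the yield ratio, glass ÷ batch: 95.13%.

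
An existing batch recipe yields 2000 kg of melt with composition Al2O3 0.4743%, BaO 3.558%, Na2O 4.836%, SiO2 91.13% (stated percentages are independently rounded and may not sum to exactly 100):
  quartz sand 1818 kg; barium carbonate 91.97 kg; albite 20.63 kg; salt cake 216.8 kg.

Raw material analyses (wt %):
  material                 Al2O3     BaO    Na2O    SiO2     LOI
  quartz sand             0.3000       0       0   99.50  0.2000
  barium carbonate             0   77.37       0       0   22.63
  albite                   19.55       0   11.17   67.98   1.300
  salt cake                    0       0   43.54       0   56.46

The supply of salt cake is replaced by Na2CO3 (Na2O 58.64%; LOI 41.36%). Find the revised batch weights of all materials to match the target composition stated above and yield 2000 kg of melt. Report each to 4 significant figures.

Revised batch per 2000 kg melt:
  quartz sand: 1818 kg
  barium carbonate: 91.97 kg
  albite: 20.63 kg
  Na2CO3: 161.0 kg
Total batch = 2092 kg; LOI loss = 91.31 kg

All internal work maintains full precision all the way through; mid-chain values are printed, rounded to 4 significant digits, in the working. A single rounding completes each reported number — the derived quantities, which include LOI, the totals, net glass mass, the yield, the four compositions, are carried in full precision, as they appear in the problem or answer text, from the batch weights for 2000 kg of glass.
Oxide-by-oxide targets in 2000 kg melt:
  Al2O3: 0.4743% × 2000 = 9.486 kg
  BaO: 3.558% × 2000 = 71.16 kg
  Na2O: 4.836% × 2000 = 96.72 kg
  SiO2: 91.13% × 2000 = 1823 kg
Sums-versus-targets review using the reported weights, at the basis given (sum by sum, the targets are met exact up to rounding of places):
  Al2O3: 1818·0.003000 + 20.63·0.1955 = 9.487 kg (target 9.486 kg)
  BaO: 91.97·0.7737 = 71.16 kg (target 71.16 kg)
  Na2O: 20.63·0.1117 + 161.0·0.5864 = 96.71 kg (target 96.72 kg)
  SiO2: 1818·0.9950 + 20.63·0.6798 = 1823 kg (target 1823 kg)
Glass-mass sanity pass: the batch minus its LOI: 2000 kg (per-oxide target masses sum to 2000 kg; stated basis 2000 kg — deltas are rounding alone).
Batch grand total — Σ batch = 2092 kg; loss to ignition Σ batch·LOI = 91.31 kg; the yield ratio, glass ÷ batch: 95.63%.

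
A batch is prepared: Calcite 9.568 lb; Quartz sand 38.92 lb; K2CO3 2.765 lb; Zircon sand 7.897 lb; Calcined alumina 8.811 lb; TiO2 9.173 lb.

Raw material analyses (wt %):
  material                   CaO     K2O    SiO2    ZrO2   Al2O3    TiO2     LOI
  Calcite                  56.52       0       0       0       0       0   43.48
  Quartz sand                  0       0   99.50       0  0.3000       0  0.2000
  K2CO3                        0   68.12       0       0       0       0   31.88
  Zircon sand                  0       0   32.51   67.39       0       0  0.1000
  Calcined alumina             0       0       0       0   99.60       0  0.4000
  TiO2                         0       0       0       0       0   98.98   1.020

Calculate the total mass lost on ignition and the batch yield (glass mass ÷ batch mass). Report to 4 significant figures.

LOI loss = 5.256 lb; glass = 71.88 lb; yield = 93.19%

In-progress results are displayed rounded off to 4 significant digits between the steps. Full precision is carried all the way through. A single rounding finalizes every reported result; the derived quantities, which include the totals, LOI, the yield, the six compositions, net glass mass, are carried in full float precision, as set out in either problem or answer, from the batch weights at 71.88 lb of glass.
Ignition loss by material:
  Calcite: 9.568 × 0.4348 = 4.160 lb
  Quartz sand: 38.92 × 0.002000 = 0.07784 lb
  K2CO3: 2.765 × 0.3188 = 0.8815 lb
  Zircon sand: 7.897 × 0.001000 = 0.007897 lb
  Calcined alumina: 8.811 × 0.004000 = 0.03524 lb
  TiO2: 9.173 × 0.01020 = 0.09356 lb
Total LOI = 5.256 lb
Glass = batch − LOI = 77.13 − 5.256 = 71.88 lb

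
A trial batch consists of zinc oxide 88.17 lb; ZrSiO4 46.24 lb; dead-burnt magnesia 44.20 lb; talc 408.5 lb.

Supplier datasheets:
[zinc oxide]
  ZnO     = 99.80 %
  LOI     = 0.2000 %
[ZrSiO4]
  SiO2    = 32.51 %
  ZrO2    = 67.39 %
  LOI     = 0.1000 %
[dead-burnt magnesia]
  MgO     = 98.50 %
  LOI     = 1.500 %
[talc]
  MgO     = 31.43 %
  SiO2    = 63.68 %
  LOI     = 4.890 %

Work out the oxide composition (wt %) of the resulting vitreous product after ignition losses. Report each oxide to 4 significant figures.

Glass mass = 566.2 lb (batch 587.1 − LOI 20.86).
Composition: ZnO 15.54%, MgO 30.36%, SiO2 48.59%, ZrO2 5.503%

The intermediate values are displayed (rounded to 4 significant digits) in the working. All arithmetic runs at full float precision at all times; each reported number includes exactly one rounding — all derived quantities (the totals, glass mass, LOI, four oxide percentages, yield) are carried from the weighed amounts for 566.2 lb of glass at full float precision, as set out in the problem or the answer.
Mass of each oxide from the mix:
  ZnO: 88.17·0.9980 = 87.99 lb
  MgO: 44.20·0.9850 + 408.5·0.3143 = 171.9 lb
  SiO2: 46.24·0.3251 + 408.5·0.6368 = 275.2 lb
  ZrO2: 46.24·0.6739 = 31.16 lb
LOI: 88.17·0.002000 + 46.24·0.001000 + 44.20·0.01500 + 408.5·0.04890 = 20.86 lb
Glass = total batch minus LOI = 587.1 − 20.86 = 566.2 lb (the oxide masses sum to this)
wt %: oxide over glass, times 100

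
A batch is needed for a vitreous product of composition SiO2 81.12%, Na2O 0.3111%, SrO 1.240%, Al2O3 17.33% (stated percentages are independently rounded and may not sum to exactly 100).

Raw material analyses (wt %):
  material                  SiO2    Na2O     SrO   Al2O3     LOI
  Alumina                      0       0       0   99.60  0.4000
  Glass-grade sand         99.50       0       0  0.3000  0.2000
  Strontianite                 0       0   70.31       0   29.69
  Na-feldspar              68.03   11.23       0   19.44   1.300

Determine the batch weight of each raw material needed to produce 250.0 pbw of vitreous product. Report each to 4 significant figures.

Batch per 250.0 pbw vitreous product:
  Alumina: 41.55 pbw
  Glass-grade sand: 199.1 pbw
  Strontianite: 4.409 pbw
  Na-feldspar: 6.926 pbw
Total batch = 252.0 pbw; LOI loss = 1.963 pbw; yield = 99.22%

Working values appear rounded to four significant digits at each printed step; full float precision is maintained in every operation. Every reported number takes exactly one rounding — derived quantities (the totals, net glass mass, yield, LOI, four oxide percentages) are re-derived at exact precision starting from the weights at 250.0 pbw of glass, exactly as shown in the problem or the answer.
The oxide mass targets at 250.0 pbw vitreous product:
  SiO2: 81.12% × 250.0 = 202.8 pbw
  Na2O: 0.3111% × 250.0 = 0.7777 pbw
  SrO: 1.240% × 250.0 = 3.100 pbw
  Al2O3: 17.33% × 250.0 = 43.32 pbw
Per-oxide balance check with the batch weights as given, versus the basis set out (sums match the target masses within answer rounding):
  SiO2: 199.1·0.9950 + 6.926·0.6803 = 202.8 pbw (target 202.8 pbw)
  Na2O: 6.926·0.1123 = 0.7778 pbw (target 0.7777 pbw)
  SrO: 4.409·0.7031 = 3.100 pbw (target 3.100 pbw)
  Al2O3: 41.55·0.9960 + 199.1·0.003000 + 6.926·0.1944 = 43.33 pbw (target 43.32 pbw)
Consistency of the glass mass: the batch minus its LOI: 250.0 pbw (per-oxide target masses sum to 250.0 pbw; stated basis 250.0 pbw — a pure rounding effect).
Batch grand total — Σ batch = 252.0 pbw; LOI loss = Σ batch·LOI = 1.963 pbw; yield: glass divided by total = 99.22%.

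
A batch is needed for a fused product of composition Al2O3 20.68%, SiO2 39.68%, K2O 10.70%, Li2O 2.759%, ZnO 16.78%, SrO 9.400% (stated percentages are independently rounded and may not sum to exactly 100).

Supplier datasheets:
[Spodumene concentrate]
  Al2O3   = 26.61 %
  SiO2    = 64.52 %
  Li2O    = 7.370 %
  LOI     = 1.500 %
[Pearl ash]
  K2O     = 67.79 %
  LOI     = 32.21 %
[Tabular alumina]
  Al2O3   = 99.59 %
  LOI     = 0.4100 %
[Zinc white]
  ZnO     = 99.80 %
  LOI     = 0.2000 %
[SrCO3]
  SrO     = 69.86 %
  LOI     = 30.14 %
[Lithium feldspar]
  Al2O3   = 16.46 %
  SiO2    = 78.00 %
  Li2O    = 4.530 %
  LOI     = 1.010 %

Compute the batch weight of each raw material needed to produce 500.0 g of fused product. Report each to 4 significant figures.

The whole derivation maintains full float precision from first step to last — values along the way are displayed rounded to 4 significant figures between the steps — every reported figure is rounded just once. All derived quantities, which include LOI, the yield, the six compositions, the totals, net glass mass, are recomputed at exact precision, as written in either problem or answer, starting from the weights for 500.0 g of glass.
Oxide-by-oxide targets in 500.0 g fused product:
  Al2O3: 20.68% × 500.0 = 103.4 g
  SiO2: 39.68% × 500.0 = 198.4 g
  K2O: 10.70% × 500.0 = 53.50 g
  Li2O: 2.759% × 500.0 = 13.80 g
  ZnO: 16.78% × 500.0 = 83.90 g
  SrO: 9.400% × 500.0 = 47.00 g
Checking each oxide sum with the batch weights as given, against the basis in use (delivered sums recover each target given rounding of the digits):
  Al2O3: 62.73·0.2661 + 53.60·0.9959 + 202.5·0.1646 = 103.4 g (target 103.4 g)
  SiO2: 62.73·0.6452 + 202.5·0.7800 = 198.4 g (target 198.4 g)
  K2O: 78.92·0.6779 = 53.50 g (target 53.50 g)
  Li2O: 62.73·0.07370 + 202.5·0.04530 = 13.80 g (target 13.80 g)
  ZnO: 84.07·0.9980 = 83.90 g (target 83.90 g)
  SrO: 67.28·0.6986 = 47.00 g (target 47.00 g)
The glass-mass cross-check: Σ batch − LOI loss = 500.0 g (the targets, summed, come to 500.0 g; with the basis standing at 500.0 g — any gap is answer rounding).
Batch grand total — Σ batch = 549.1 g; LOI loss = Σ batch·LOI = 49.07 g; yield, glass over the total, = 91.06%.

Batch per 500.0 g fused product:
  Spodumene concentrate: 62.73 g
  Pearl ash: 78.92 g
  Tabular alumina: 53.60 g
  Zinc white: 84.07 g
  SrCO3: 67.28 g
  Lithium feldspar: 202.5 g
Total batch = 549.1 g; LOI loss = 49.07 g; yield = 91.06%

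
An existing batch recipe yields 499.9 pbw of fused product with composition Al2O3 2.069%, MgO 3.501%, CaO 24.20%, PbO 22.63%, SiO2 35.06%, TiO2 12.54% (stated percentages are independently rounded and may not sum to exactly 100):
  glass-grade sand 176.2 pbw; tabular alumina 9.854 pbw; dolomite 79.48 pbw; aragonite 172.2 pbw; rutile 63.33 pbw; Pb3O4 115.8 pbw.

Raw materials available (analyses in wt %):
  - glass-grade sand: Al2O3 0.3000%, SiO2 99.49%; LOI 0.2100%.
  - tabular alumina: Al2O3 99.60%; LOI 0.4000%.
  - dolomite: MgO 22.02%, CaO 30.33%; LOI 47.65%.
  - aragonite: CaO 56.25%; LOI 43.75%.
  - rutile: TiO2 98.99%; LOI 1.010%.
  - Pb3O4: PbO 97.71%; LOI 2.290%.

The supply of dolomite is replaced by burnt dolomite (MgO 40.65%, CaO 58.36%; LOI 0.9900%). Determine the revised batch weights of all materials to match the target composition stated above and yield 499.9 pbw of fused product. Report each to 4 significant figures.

Revised batch per 499.9 pbw fused product:
  glass-grade sand: 176.2 pbw
  tabular alumina: 9.854 pbw
  burnt dolomite: 43.05 pbw
  aragonite: 170.4 pbw
  rutile: 63.33 pbw
  Pb3O4: 115.8 pbw
Total batch = 578.6 pbw; LOI loss = 78.68 pbw

Mid-chain values are rounded to 4 significant digits when displayed — exact precision is maintained at each step. Each reported result is rounded only once — the derived quantities (the totals, glass mass, six oxide percentages, yield, ignition loss) are recomputed in full float precision using the weight values per 499.9 pbw of glass, as given in problem or answer.
Oxide mass targets, per 499.9 pbw fused product:
  Al2O3: 2.069% × 499.9 = 10.34 pbw
  MgO: 3.501% × 499.9 = 17.50 pbw
  CaO: 24.20% × 499.9 = 121.0 pbw
  PbO: 22.63% × 499.9 = 113.1 pbw
  SiO2: 35.06% × 499.9 = 175.3 pbw
  TiO2: 12.54% × 499.9 = 62.69 pbw
Sums-versus-targets review on the weights just shown, at the basis given (delivered sums recover each target net of answer rounding effects):
  Al2O3: 176.2·0.003000 + 9.854·0.9960 = 10.34 pbw (target 10.34 pbw)
  MgO: 43.05·0.4065 = 17.50 pbw (target 17.50 pbw)
  CaO: 43.05·0.5836 + 170.4·0.5625 = 121.0 pbw (target 121.0 pbw)
  PbO: 115.8·0.9771 = 113.1 pbw (target 113.1 pbw)
  SiO2: 176.2·0.9949 = 175.3 pbw (target 175.3 pbw)
  TiO2: 63.33·0.9899 = 62.69 pbw (target 62.69 pbw)
Auditing the glass mass value: batch Σ − ignition loss = 500.0 pbw (targets for the oxides total 499.9 pbw; stated basis 499.9 pbw — gaps are rounding artifacts).
Total batch = Σ batch = 578.6 pbw; Σ batch·LOI gives LOI loss = 78.68 pbw; yield: glass divided by total = 86.40%.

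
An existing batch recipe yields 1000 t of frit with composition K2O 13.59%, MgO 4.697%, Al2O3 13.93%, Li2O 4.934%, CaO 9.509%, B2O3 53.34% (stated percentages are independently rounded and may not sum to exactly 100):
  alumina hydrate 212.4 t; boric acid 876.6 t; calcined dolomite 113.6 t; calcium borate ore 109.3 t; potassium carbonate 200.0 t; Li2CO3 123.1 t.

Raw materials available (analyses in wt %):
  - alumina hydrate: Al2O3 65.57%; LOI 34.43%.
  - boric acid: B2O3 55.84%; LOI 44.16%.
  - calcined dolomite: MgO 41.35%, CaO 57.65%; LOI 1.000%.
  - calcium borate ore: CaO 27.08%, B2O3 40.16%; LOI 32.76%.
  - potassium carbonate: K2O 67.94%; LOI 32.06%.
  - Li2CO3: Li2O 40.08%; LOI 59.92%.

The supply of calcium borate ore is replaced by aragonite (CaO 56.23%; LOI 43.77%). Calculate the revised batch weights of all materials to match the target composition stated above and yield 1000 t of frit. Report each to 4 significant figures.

Revised batch per 1000 t frit:
  alumina hydrate: 212.4 t
  boric acid: 955.2 t
  calcined dolomite: 113.6 t
  aragonite: 52.65 t
  potassium carbonate: 200.0 t
  Li2CO3: 123.1 t
Total batch = 1657 t; LOI loss = 657.0 t

Intermediates are displayed rounded to 4 significant figures in the working; each numeric step carries full float precision end to end; every reported figure takes exactly one rounding — all derived quantities (yield, net glass mass, the six compositions, ignition loss, the totals) are carried in full float precision from the batch weights for 1000 t of glass exactly as printed in question or answer.
Oxide-by-oxide targets in 1000 t frit:
  K2O: 13.59% × 1000 = 135.9 t
  MgO: 4.697% × 1000 = 46.97 t
  Al2O3: 13.93% × 1000 = 139.3 t
  Li2O: 4.934% × 1000 = 49.34 t
  CaO: 9.509% × 1000 = 95.09 t
  B2O3: 53.34% × 1000 = 533.4 t
Per-oxide balance check using the reported weights, for the quoted basis mass (oxide sums agree with the targets up to rounding of the answer):
  K2O: 200.0·0.6794 = 135.9 t (target 135.9 t)
  MgO: 113.6·0.4135 = 46.97 t (target 46.97 t)
  Al2O3: 212.4·0.6557 = 139.3 t (target 139.3 t)
  Li2O: 123.1·0.4008 = 49.34 t (target 49.34 t)
  CaO: 113.6·0.5765 + 52.65·0.5623 = 95.10 t (target 95.09 t)
  B2O3: 955.2·0.5584 = 533.4 t (target 533.4 t)
Glass-mass sanity pass: batch total minus LOI = 999.9 t (per-oxide target masses sum to 1000 t; versus the stated basis of 1000 t — a pure rounding effect).
Total batch = Σ batch = 1657 t; LOI removed, Σ of batch·LOI: 657.0 t; yield, glass over the total, = 60.35%.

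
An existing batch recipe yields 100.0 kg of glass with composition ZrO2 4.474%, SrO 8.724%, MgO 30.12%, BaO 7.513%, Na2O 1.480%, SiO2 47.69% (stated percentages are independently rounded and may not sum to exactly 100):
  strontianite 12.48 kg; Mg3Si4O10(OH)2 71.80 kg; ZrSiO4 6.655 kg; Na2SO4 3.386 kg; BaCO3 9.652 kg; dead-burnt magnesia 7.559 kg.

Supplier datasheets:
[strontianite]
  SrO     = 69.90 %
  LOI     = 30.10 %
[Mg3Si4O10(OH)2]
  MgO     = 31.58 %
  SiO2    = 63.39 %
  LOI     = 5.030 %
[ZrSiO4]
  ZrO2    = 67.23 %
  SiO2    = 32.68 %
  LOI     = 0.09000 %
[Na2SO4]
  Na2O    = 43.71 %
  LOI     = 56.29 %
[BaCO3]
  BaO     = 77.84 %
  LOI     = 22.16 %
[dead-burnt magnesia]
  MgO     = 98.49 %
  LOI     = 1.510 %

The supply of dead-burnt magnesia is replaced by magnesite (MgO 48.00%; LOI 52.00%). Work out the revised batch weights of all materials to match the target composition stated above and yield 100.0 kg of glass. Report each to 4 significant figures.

Every computation holds full float precision from start to finish. Values along the way are shown, rounded to four significant digits, alongside each step; a single rounding completes every reported number — all derived quantities are computed from the batch weights for 100.0 kg of glass in full float precision (ignition loss, the six compositions, glass mass, yield, the totals), as they appear in problem or answer.
Target oxide masses per 100.0 kg glass:
  ZrO2: 4.474% × 100.0 = 4.474 kg
  SrO: 8.724% × 100.0 = 8.724 kg
  MgO: 30.12% × 100.0 = 30.12 kg
  BaO: 7.513% × 100.0 = 7.513 kg
  Na2O: 1.480% × 100.0 = 1.480 kg
  SiO2: 47.69% × 100.0 = 47.69 kg
Balance tally, oxide-wise, using the reported weights, versus the basis set out (delivered sums recover each target net of answer rounding effects):
  ZrO2: 6.655·0.6723 = 4.474 kg (target 4.474 kg)
  SrO: 12.48·0.6990 = 8.724 kg (target 8.724 kg)
  MgO: 71.80·0.3158 + 15.51·0.4800 = 30.12 kg (target 30.12 kg)
  BaO: 9.652·0.7784 = 7.513 kg (target 7.513 kg)
  Na2O: 3.386·0.4371 = 1.480 kg (target 1.480 kg)
  SiO2: 71.80·0.6339 + 6.655·0.3268 = 47.69 kg (target 47.69 kg)
Glass-mass sanity pass: Σ batch − LOI loss = 100.0 kg (per-oxide target masses sum to 100.0 kg; versus the stated basis of 100.0 kg — gaps are rounding artifacts).
Batch total: Σ batch = 119.5 kg; Σ batch·LOI gives LOI loss = 19.48 kg; the yield ratio, glass ÷ batch: 83.69%.

Revised batch per 100.0 kg glass:
  strontianite: 12.48 kg
  Mg3Si4O10(OH)2: 71.80 kg
  ZrSiO4: 6.655 kg
  Na2SO4: 3.386 kg
  BaCO3: 9.652 kg
  magnesite: 15.51 kg
Total batch = 119.5 kg; LOI loss = 19.48 kg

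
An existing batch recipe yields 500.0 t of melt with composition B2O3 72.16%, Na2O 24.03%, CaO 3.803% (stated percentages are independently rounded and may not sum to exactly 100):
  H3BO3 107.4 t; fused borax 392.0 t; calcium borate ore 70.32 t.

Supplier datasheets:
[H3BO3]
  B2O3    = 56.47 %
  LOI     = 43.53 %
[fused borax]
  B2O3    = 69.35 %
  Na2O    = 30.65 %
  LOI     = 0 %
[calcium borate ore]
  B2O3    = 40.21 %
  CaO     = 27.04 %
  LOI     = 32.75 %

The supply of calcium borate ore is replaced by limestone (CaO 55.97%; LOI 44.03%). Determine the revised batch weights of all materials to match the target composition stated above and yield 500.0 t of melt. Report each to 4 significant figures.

Revised batch per 500.0 t melt:
  H3BO3: 157.5 t
  fused borax: 392.0 t
  limestone: 33.97 t
Total batch = 583.5 t; LOI loss = 83.52 t

In-progress results are shown rounded to four significant digits between the steps. All arithmetic keeps full float precision in all steps; every reported result receives exactly one rounding — derived quantities are recomputed in full float precision (ignition loss, three oxide percentages, glass mass, the yield, totals) from the weighed amounts for 500.0 t of glass, exactly as shown in either problem or answer.
Oxide mass targets, per 500.0 t melt:
  B2O3: 72.16% × 500.0 = 360.8 t
  Na2O: 24.03% × 500.0 = 120.2 t
  CaO: 3.803% × 500.0 = 19.02 t
Checking each oxide sum per the reported batch figures, versus the basis set out (every target is met by its sum given rounding of the digits):
  B2O3: 157.5·0.5647 + 392.0·0.6935 = 360.8 t (target 360.8 t)
  Na2O: 392.0·0.3065 = 120.1 t (target 120.2 t)
  CaO: 33.97·0.5597 = 19.01 t (target 19.02 t)
Glass mass check: total batch − LOI = 500.0 t (the targets, summed, come to 500.0 t; versus the stated basis of 500.0 t — rounding explains the deltas).
Adding the batch up: Σ batch = 583.5 t; LOI removed, Σ of batch·LOI: 83.52 t; as yield: glass ÷ batch → 85.69%.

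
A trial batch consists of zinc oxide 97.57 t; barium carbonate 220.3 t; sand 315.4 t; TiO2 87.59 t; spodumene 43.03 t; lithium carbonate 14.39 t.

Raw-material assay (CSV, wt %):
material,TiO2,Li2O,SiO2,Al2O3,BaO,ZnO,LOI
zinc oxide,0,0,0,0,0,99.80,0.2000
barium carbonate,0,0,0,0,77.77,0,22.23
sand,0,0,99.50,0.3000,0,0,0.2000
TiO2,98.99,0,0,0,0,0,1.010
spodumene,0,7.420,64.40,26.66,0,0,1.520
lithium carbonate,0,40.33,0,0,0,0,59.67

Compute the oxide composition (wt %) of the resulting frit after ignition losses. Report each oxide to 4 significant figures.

Glass mass = 718.4 t (batch 778.3 − LOI 59.92).
Composition: TiO2 12.07%, Li2O 1.252%, SiO2 47.54%, Al2O3 1.729%, BaO 23.85%, ZnO 13.56%

The working math maintains full float precision through every step. Working values are shown with 4-significant-figure rounding on the page. Exactly one rounding goes into every reported number. Derived quantities are carried in full float precision (yield, net glass mass, the totals, LOI, the six compositions) starting from the weights per 718.4 t of glass, as they appear in problem or answer.
Per-oxide mass from batch:
  TiO2: 87.59·0.9899 = 86.71 t
  Li2O: 43.03·0.07420 + 14.39·0.4033 = 8.996 t
  SiO2: 315.4·0.9950 + 43.03·0.6440 = 341.5 t
  Al2O3: 315.4·0.003000 + 43.03·0.2666 = 12.42 t
  BaO: 220.3·0.7777 = 171.3 t
  ZnO: 97.57·0.9980 = 97.37 t
LOI: 97.57·0.002000 + 220.3·0.2223 + 315.4·0.002000 + 87.59·0.01010 + 43.03·0.01520 + 14.39·0.5967 = 59.92 t
Net of LOI, the glass mass = 778.3 − 59.92 = 718.4 t (consistent with Σ oxide mass)
wt %: oxide over glass, times 100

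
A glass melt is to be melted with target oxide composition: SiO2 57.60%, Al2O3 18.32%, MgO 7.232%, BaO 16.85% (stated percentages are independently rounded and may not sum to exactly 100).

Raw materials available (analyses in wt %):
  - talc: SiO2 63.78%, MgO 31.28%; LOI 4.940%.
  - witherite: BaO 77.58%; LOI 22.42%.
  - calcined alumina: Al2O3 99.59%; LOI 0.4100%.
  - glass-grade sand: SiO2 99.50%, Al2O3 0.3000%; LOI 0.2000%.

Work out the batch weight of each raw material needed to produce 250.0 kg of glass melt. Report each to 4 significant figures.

In-progress results are shown rounded to 4 significant digits on the page. All arithmetic holds exact precision in all steps; a single rounding yields every reported result; all derived quantities, including the four compositions, the totals, LOI, the yield, glass mass, are recomputed using the weight values for 250.0 kg of glass at full precision as quoted within question or answer.
Per-oxide target masses for 250.0 kg glass melt:
  SiO2: 57.60% × 250.0 = 144.0 kg
  Al2O3: 18.32% × 250.0 = 45.80 kg
  MgO: 7.232% × 250.0 = 18.08 kg
  BaO: 16.85% × 250.0 = 42.12 kg
A balance pass over the oxides, on the weights just shown, on the stated basis (summed amounts equal target values given rounding of the digits):
  SiO2: 57.80·0.6378 + 107.7·0.9950 = 144.0 kg (target 144.0 kg)
  Al2O3: 45.66·0.9959 + 107.7·0.003000 = 45.80 kg (target 45.80 kg)
  MgO: 57.80·0.3128 = 18.08 kg (target 18.08 kg)
  BaO: 54.30·0.7758 = 42.13 kg (target 42.12 kg)
Mass balance on the glass: batch Σ − ignition loss = 250.0 kg (per-oxide target masses sum to 250.0 kg; the stated basis being 250.0 kg — any gap is answer rounding).
Batch total: Σ batch = 265.5 kg; LOI loss = Σ batch·LOI = 15.43 kg; yield, glass over the total, = 94.19%.

Batch per 250.0 kg glass melt:
  talc: 57.80 kg
  witherite: 54.30 kg
  calcined alumina: 45.66 kg
  glass-grade sand: 107.7 kg
Total batch = 265.5 kg; LOI loss = 15.43 kg; yield = 94.19%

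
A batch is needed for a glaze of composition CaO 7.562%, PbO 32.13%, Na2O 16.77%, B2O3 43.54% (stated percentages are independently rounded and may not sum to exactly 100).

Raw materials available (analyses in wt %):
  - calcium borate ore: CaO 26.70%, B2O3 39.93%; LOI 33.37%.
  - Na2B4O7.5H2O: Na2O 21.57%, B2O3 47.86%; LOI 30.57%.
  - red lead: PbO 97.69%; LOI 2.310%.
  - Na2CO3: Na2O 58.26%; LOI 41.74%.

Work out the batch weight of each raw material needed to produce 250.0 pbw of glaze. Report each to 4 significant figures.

The whole derivation maintains exact precision end to end; the intermediate values appear rounded off to 4 significant digits when written out. Every reported figure takes a single rounding — the derived quantities (glass mass, the four compositions, LOI, yield, totals) are carried starting from the weights for 250.0 pbw of glass in exact precision, as they appear in the problem or the answer.
Per-oxide target masses for 250.0 pbw glaze:
  CaO: 7.562% × 250.0 = 18.90 pbw
  PbO: 32.13% × 250.0 = 80.32 pbw
  Na2O: 16.77% × 250.0 = 41.92 pbw
  B2O3: 43.54% × 250.0 = 108.8 pbw
A balance pass over the oxides, working from each reported weight, relative to the basis at hand (summed amounts equal target values inside rounding margins):
  CaO: 70.81·0.2670 = 18.91 pbw (target 18.90 pbw)
  PbO: 82.22·0.9769 = 80.32 pbw (target 80.32 pbw)
  Na2O: 168.4·0.2157 + 9.629·0.5826 = 41.93 pbw (target 41.92 pbw)
  B2O3: 70.81·0.3993 + 168.4·0.4786 = 108.9 pbw (target 108.8 pbw)
The glass-mass cross-check: whole batch net of LOI = 250.0 pbw (the targets, summed, come to 250.0 pbw; the stated basis being 250.0 pbw — a pure rounding effect).
Batch grand total — Σ batch = 331.1 pbw; Σ batch·LOI gives LOI loss = 81.03 pbw; yield = glass ÷ total batch = 75.52%.

Batch per 250.0 pbw glaze:
  calcium borate ore: 70.81 pbw
  Na2B4O7.5H2O: 168.4 pbw
  red lead: 82.22 pbw
  Na2CO3: 9.629 pbw
Total batch = 331.1 pbw; LOI loss = 81.03 pbw; yield = 75.52%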